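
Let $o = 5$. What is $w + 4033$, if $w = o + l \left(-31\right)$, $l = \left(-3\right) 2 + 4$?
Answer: $4100$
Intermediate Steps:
$l = -2$ ($l = -6 + 4 = -2$)
$w = 67$ ($w = 5 - -62 = 5 + 62 = 67$)
$w + 4033 = 67 + 4033 = 4100$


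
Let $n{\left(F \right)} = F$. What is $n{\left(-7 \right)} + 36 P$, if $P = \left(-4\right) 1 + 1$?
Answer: $-115$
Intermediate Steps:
$P = -3$ ($P = -4 + 1 = -3$)
$n{\left(-7 \right)} + 36 P = -7 + 36 \left(-3\right) = -7 - 108 = -115$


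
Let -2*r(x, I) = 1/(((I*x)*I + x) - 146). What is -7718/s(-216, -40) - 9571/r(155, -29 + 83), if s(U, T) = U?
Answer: 934413135163/108 ≈ 8.6520e+9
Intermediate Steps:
r(x, I) = -1/(2*(-146 + x + x*I**2)) (r(x, I) = -1/(2*(((I*x)*I + x) - 146)) = -1/(2*((x*I**2 + x) - 146)) = -1/(2*((x + x*I**2) - 146)) = -1/(2*(-146 + x + x*I**2)))
-7718/s(-216, -40) - 9571/r(155, -29 + 83) = -7718/(-216) - (-172278 - 2967010*(-29 + 83)**2) = -7718*(-1/216) - 9571/((-1/(-292 + 310 + 2*155*54**2))) = 3859/108 - 9571/((-1/(-292 + 310 + 2*155*2916))) = 3859/108 - 9571/((-1/(-292 + 310 + 903960))) = 3859/108 - 9571/((-1/903978)) = 3859/108 - 9571/((-1*1/903978)) = 3859/108 - 9571/(-1/903978) = 3859/108 - 9571*(-903978) = 3859/108 + 8651973438 = 934413135163/108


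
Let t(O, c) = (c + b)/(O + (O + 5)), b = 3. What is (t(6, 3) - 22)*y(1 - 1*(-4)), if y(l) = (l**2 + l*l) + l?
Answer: -20240/17 ≈ -1190.6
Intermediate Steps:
t(O, c) = (3 + c)/(5 + 2*O) (t(O, c) = (c + 3)/(O + (O + 5)) = (3 + c)/(O + (5 + O)) = (3 + c)/(5 + 2*O))
y(l) = l + 2*l**2 (y(l) = (l**2 + l**2) + l = 2*l**2 + l = l + 2*l**2)
(t(6, 3) - 22)*y(1 - 1*(-4)) = ((3 + 3)/(5 + 2*6) - 22)*((1 - 1*(-4))*(1 + 2*(1 - 1*(-4)))) = (6/(5 + 12) - 22)*((1 + 4)*(1 + 2*(1 + 4))) = (6/17 - 22)*(5*(1 + 2*5)) = ((1/17)*6 - 22)*(5*(1 + 10)) = (6/17 - 22)*(5*11) = -368/17*55 = -20240/17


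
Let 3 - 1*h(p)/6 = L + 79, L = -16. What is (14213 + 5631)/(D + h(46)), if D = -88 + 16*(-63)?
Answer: -4961/364 ≈ -13.629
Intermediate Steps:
D = -1096 (D = -88 - 1008 = -1096)
h(p) = -360 (h(p) = 18 - 6*(-16 + 79) = 18 - 6*63 = 18 - 378 = -360)
(14213 + 5631)/(D + h(46)) = (14213 + 5631)/(-1096 - 360) = 19844/(-1456) = 19844*(-1/1456) = -4961/364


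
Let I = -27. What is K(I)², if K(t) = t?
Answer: 729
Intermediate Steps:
K(I)² = (-27)² = 729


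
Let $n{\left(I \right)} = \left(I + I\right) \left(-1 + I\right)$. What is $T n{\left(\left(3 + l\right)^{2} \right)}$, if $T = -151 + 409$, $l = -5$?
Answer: $6192$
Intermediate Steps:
$n{\left(I \right)} = 2 I \left(-1 + I\right)$
$T = 258$
$T n{\left(\left(3 + l\right)^{2} \right)} = 258 \cdot 2 \left(3 - 5\right)^{2} \left(-1 + \left(3 - 5\right)^{2}\right) = 258 \cdot 2 \left(-2\right)^{2} \left(-1 + \left(-2\right)^{2}\right) = 258 \cdot 2 \cdot 4 \left(-1 + 4\right) = 258 \cdot 2 \cdot 4 \cdot 3 = 258 \cdot 24 = 6192$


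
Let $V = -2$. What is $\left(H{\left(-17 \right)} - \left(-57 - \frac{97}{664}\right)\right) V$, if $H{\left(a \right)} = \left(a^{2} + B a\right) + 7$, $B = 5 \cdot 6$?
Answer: $\frac{104151}{332} \approx 313.71$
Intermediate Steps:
$B = 30$
$H{\left(a \right)} = 7 + a^{2} + 30 a$ ($H{\left(a \right)} = \left(a^{2} + 30 a\right) + 7 = 7 + a^{2} + 30 a$)
$\left(H{\left(-17 \right)} - \left(-57 - \frac{97}{664}\right)\right) V = \left(\left(7 + \left(-17\right)^{2} + 30 \left(-17\right)\right) - \left(-57 - \frac{97}{664}\right)\right) \left(-2\right) = \left(\left(7 + 289 - 510\right) - - \frac{37945}{664}\right) \left(-2\right) = \left(-214 + \left(\frac{97}{664} + 57\right)\right) \left(-2\right) = \left(-214 + \frac{37945}{664}\right) \left(-2\right) = \left(- \frac{104151}{664}\right) \left(-2\right) = \frac{104151}{332}$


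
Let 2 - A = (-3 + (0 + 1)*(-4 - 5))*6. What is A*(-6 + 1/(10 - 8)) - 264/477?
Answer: -64801/159 ≈ -407.55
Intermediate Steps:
A = 74 (A = 2 - (-3 + (0 + 1)*(-4 - 5))*6 = 2 - (-3 + 1*(-9))*6 = 2 - (-3 - 9)*6 = 2 - (-12)*6 = 2 - 1*(-72) = 2 + 72 = 74)
A*(-6 + 1/(10 - 8)) - 264/477 = 74*(-6 + 1/(10 - 8)) - 264/477 = 74*(-6 + 1/2) - 264*1/477 = 74*(-6 + 1/2) - 88/159 = 74*(-11/2) - 88/159 = -407 - 88/159 = -64801/159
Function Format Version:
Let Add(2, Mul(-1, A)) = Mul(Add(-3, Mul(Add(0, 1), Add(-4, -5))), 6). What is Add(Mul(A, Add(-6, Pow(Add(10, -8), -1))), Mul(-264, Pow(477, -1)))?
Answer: Rational(-64801, 159) ≈ -407.55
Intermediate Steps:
A = 74 (A = Add(2, Mul(-1, Mul(Add(-3, Mul(Add(0, 1), Add(-4, -5))), 6))) = Add(2, Mul(-1, Mul(Add(-3, Mul(1, -9)), 6))) = Add(2, Mul(-1, Mul(Add(-3, -9), 6))) = Add(2, Mul(-1, Mul(-12, 6))) = Add(2, Mul(-1, -72)) = Add(2, 72) = 74)
Add(Mul(A, Add(-6, Pow(Add(10, -8), -1))), Mul(-264, Pow(477, -1))) = Add(Mul(74, Add(-6, Pow(Add(10, -8), -1))), Mul(-264, Pow(477, -1))) = Add(Mul(74, Add(-6, Pow(2, -1))), Mul(-264, Rational(1, 477))) = Add(Mul(74, Add(-6, Rational(1, 2))), Rational(-88, 159)) = Add(Mul(74, Rational(-11, 2)), Rational(-88, 159)) = Add(-407, Rational(-88, 159)) = Rational(-64801, 159)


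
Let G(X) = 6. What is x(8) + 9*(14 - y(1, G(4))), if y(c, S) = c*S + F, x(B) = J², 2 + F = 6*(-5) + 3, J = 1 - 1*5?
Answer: 349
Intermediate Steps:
J = -4 (J = 1 - 5 = -4)
F = -29 (F = -2 + (6*(-5) + 3) = -2 + (-30 + 3) = -2 - 27 = -29)
x(B) = 16 (x(B) = (-4)² = 16)
y(c, S) = -29 + S*c (y(c, S) = c*S - 29 = S*c - 29 = -29 + S*c)
x(8) + 9*(14 - y(1, G(4))) = 16 + 9*(14 - (-29 + 6*1)) = 16 + 9*(14 - (-29 + 6)) = 16 + 9*(14 - 1*(-23)) = 16 + 9*(14 + 23) = 16 + 9*37 = 16 + 333 = 349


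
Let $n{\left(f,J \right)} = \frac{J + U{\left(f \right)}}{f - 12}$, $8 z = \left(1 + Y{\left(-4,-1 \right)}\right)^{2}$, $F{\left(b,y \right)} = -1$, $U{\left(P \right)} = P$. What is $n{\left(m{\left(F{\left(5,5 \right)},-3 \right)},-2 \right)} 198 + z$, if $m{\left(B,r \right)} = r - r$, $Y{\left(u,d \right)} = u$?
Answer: $\frac{273}{8} \approx 34.125$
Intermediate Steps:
$m{\left(B,r \right)} = 0$
$z = \frac{9}{8}$ ($z = \frac{\left(1 - 4\right)^{2}}{8} = \frac{\left(-3\right)^{2}}{8} = \frac{1}{8} \cdot 9 = \frac{9}{8} \approx 1.125$)
$n{\left(f,J \right)} = \frac{J + f}{-12 + f}$ ($n{\left(f,J \right)} = \frac{J + f}{f - 12} = \frac{J + f}{-12 + f}$)
$n{\left(m{\left(F{\left(5,5 \right)},-3 \right)},-2 \right)} 198 + z = \frac{-2 + 0}{-12 + 0} \cdot 198 + \frac{9}{8} = \frac{1}{-12} \left(-2\right) 198 + \frac{9}{8} = \left(- \frac{1}{12}\right) \left(-2\right) 198 + \frac{9}{8} = \frac{1}{6} \cdot 198 + \frac{9}{8} = 33 + \frac{9}{8} = \frac{273}{8}$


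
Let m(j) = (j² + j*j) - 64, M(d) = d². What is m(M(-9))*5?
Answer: 65290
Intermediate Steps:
m(j) = -64 + 2*j² (m(j) = (j² + j²) - 64 = 2*j² - 64 = -64 + 2*j²)
m(M(-9))*5 = (-64 + 2*((-9)²)²)*5 = (-64 + 2*81²)*5 = (-64 + 2*6561)*5 = (-64 + 13122)*5 = 13058*5 = 65290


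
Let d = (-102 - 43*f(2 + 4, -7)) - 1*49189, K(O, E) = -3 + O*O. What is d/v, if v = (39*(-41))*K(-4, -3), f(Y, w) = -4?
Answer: 16373/6929 ≈ 2.3630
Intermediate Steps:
K(O, E) = -3 + O**2
v = -20787 (v = (39*(-41))*(-3 + (-4)**2) = -1599*(-3 + 16) = -1599*13 = -20787)
d = -49119 (d = (-102 - 43*(-4)) - 1*49189 = (-102 + 172) - 49189 = 70 - 49189 = -49119)
d/v = -49119/(-20787) = -49119*(-1/20787) = 16373/6929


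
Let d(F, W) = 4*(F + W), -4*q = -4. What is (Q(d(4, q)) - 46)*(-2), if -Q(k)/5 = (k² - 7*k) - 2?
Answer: 2672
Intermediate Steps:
q = 1 (q = -¼*(-4) = 1)
d(F, W) = 4*F + 4*W
Q(k) = 10 - 5*k² + 35*k (Q(k) = -5*((k² - 7*k) - 2) = -5*(-2 + k² - 7*k) = 10 - 5*k² + 35*k)
(Q(d(4, q)) - 46)*(-2) = ((10 - 5*(4*4 + 4*1)² + 35*(4*4 + 4*1)) - 46)*(-2) = ((10 - 5*(16 + 4)² + 35*(16 + 4)) - 46)*(-2) = ((10 - 5*20² + 35*20) - 46)*(-2) = ((10 - 5*400 + 700) - 46)*(-2) = ((10 - 2000 + 700) - 46)*(-2) = (-1290 - 46)*(-2) = -1336*(-2) = 2672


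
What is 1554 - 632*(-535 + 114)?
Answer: 267626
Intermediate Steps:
1554 - 632*(-535 + 114) = 1554 - 632*(-421) = 1554 + 266072 = 267626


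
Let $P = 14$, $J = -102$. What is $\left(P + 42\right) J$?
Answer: $-5712$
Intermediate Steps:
$\left(P + 42\right) J = \left(14 + 42\right) \left(-102\right) = 56 \left(-102\right) = -5712$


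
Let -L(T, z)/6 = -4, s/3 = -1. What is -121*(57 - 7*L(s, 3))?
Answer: 13431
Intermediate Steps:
s = -3 (s = 3*(-1) = -3)
L(T, z) = 24 (L(T, z) = -6*(-4) = 24)
-121*(57 - 7*L(s, 3)) = -121*(57 - 7*24) = -121*(57 - 168) = -121*(-111) = 13431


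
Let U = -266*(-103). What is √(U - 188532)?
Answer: I*√161134 ≈ 401.42*I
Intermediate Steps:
U = 27398
√(U - 188532) = √(27398 - 188532) = √(-161134) = I*√161134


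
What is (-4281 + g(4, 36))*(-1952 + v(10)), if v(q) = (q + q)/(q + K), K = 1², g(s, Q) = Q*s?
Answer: 88746924/11 ≈ 8.0679e+6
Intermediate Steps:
K = 1
v(q) = 2*q/(1 + q) (v(q) = (q + q)/(q + 1) = (2*q)/(1 + q) = 2*q/(1 + q))
(-4281 + g(4, 36))*(-1952 + v(10)) = (-4281 + 36*4)*(-1952 + 2*10/(1 + 10)) = (-4281 + 144)*(-1952 + 2*10/11) = -4137*(-1952 + 2*10*(1/11)) = -4137*(-1952 + 20/11) = -4137*(-21452/11) = 88746924/11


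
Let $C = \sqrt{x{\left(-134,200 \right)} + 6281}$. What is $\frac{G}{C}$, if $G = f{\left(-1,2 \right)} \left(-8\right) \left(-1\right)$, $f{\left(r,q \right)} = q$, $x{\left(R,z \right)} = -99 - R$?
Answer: $\frac{8 \sqrt{1579}}{1579} \approx 0.20133$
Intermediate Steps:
$G = 16$ ($G = 2 \left(-8\right) \left(-1\right) = \left(-16\right) \left(-1\right) = 16$)
$C = 2 \sqrt{1579}$ ($C = \sqrt{\left(-99 - -134\right) + 6281} = \sqrt{\left(-99 + 134\right) + 6281} = \sqrt{35 + 6281} = \sqrt{6316} = 2 \sqrt{1579} \approx 79.473$)
$\frac{G}{C} = \frac{16}{2 \sqrt{1579}} = 16 \frac{\sqrt{1579}}{3158} = \frac{8 \sqrt{1579}}{1579}$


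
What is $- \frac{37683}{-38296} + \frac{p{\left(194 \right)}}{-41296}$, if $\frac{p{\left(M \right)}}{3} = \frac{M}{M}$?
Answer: $\frac{194505285}{197683952} \approx 0.98392$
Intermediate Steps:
$p{\left(M \right)} = 3$ ($p{\left(M \right)} = 3 \frac{M}{M} = 3 \cdot 1 = 3$)
$- \frac{37683}{-38296} + \frac{p{\left(194 \right)}}{-41296} = - \frac{37683}{-38296} + \frac{3}{-41296} = \left(-37683\right) \left(- \frac{1}{38296}\right) + 3 \left(- \frac{1}{41296}\right) = \frac{37683}{38296} - \frac{3}{41296} = \frac{194505285}{197683952}$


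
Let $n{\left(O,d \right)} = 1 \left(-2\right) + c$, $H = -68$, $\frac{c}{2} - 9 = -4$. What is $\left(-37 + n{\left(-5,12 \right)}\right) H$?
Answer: $1972$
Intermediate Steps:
$c = 10$ ($c = 18 + 2 \left(-4\right) = 18 - 8 = 10$)
$n{\left(O,d \right)} = 8$ ($n{\left(O,d \right)} = 1 \left(-2\right) + 10 = -2 + 10 = 8$)
$\left(-37 + n{\left(-5,12 \right)}\right) H = \left(-37 + 8\right) \left(-68\right) = \left(-29\right) \left(-68\right) = 1972$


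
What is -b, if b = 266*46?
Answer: -12236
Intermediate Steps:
b = 12236
-b = -1*12236 = -12236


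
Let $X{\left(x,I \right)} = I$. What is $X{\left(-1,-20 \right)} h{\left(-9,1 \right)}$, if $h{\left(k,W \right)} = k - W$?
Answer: $200$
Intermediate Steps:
$X{\left(-1,-20 \right)} h{\left(-9,1 \right)} = - 20 \left(-9 - 1\right) = \left(-20\right) \left(-10\right) = 200$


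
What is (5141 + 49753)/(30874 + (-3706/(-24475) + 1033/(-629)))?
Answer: 281693592950/158425110583 ≈ 1.7781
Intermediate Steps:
(5141 + 49753)/(30874 + (-3706/(-24475) + 1033/(-629))) = 54894/(30874 + (-3706*(-1/24475) + 1033*(-1/629))) = 54894/(30874 + (3706/24475 - 1033/629)) = 54894/(30874 - 22951601/15394775) = 54894/(475275331749/15394775) = 54894*(15394775/475275331749) = 281693592950/158425110583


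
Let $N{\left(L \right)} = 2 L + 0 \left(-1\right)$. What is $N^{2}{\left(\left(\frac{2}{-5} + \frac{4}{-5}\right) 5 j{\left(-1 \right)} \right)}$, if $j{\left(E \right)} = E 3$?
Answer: $1296$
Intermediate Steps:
$j{\left(E \right)} = 3 E$
$N{\left(L \right)} = 2 L$ ($N{\left(L \right)} = 2 L + 0 = 2 L$)
$N^{2}{\left(\left(\frac{2}{-5} + \frac{4}{-5}\right) 5 j{\left(-1 \right)} \right)} = \left(2 \left(\frac{2}{-5} + \frac{4}{-5}\right) 5 \cdot 3 \left(-1\right)\right)^{2} = \left(2 \left(2 \left(- \frac{1}{5}\right) + 4 \left(- \frac{1}{5}\right)\right) 5 \left(-3\right)\right)^{2} = \left(2 \left(- \frac{2}{5} - \frac{4}{5}\right) 5 \left(-3\right)\right)^{2} = \left(2 \left(- \frac{6}{5}\right) 5 \left(-3\right)\right)^{2} = \left(2 \left(\left(-6\right) \left(-3\right)\right)\right)^{2} = \left(2 \cdot 18\right)^{2} = 36^{2} = 1296$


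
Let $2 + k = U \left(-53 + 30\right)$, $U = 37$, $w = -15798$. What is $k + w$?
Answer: $-16651$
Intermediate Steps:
$k = -853$ ($k = -2 + 37 \left(-53 + 30\right) = -2 + 37 \left(-23\right) = -2 - 851 = -853$)
$k + w = -853 - 15798 = -16651$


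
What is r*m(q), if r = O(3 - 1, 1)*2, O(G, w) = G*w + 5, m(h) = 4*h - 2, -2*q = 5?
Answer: -168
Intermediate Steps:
q = -5/2 (q = -½*5 = -5/2 ≈ -2.5000)
m(h) = -2 + 4*h
O(G, w) = 5 + G*w
r = 14 (r = (5 + (3 - 1)*1)*2 = (5 + 2*1)*2 = (5 + 2)*2 = 7*2 = 14)
r*m(q) = 14*(-2 + 4*(-5/2)) = 14*(-2 - 10) = 14*(-12) = -168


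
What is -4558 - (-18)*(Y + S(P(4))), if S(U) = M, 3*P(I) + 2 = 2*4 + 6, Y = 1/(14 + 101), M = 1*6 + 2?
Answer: -507592/115 ≈ -4413.8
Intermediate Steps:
M = 8 (M = 6 + 2 = 8)
Y = 1/115 ≈ 0.0086956
P(I) = 4 (P(I) = -2/3 + (2*4 + 6)/3 = -2/3 + (8 + 6)/3 = -2/3 + (1/3)*14 = -2/3 + 14/3 = 4)
S(U) = 8
-4558 - (-18)*(Y + S(P(4))) = -4558 - (-18)*(1/115 + 8) = -4558 - (-18)*921/115 = -4558 - 1*(-16578/115) = -4558 + 16578/115 = -507592/115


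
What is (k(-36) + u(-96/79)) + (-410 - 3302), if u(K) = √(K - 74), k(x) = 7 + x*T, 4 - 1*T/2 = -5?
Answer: -4353 + I*√469418/79 ≈ -4353.0 + 8.6727*I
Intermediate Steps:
T = 18 (T = 8 - 2*(-5) = 8 + 10 = 18)
k(x) = 7 + 18*x (k(x) = 7 + x*18 = 7 + 18*x)
u(K) = √(-74 + K)
(k(-36) + u(-96/79)) + (-410 - 3302) = ((7 + 18*(-36)) + √(-74 - 96/79)) + (-410 - 3302) = ((7 - 648) + √(-74 - 96*1/79)) - 3712 = (-641 + √(-74 - 96/79)) - 3712 = (-641 + √(-5942/79)) - 3712 = (-641 + I*√469418/79) - 3712 = -4353 + I*√469418/79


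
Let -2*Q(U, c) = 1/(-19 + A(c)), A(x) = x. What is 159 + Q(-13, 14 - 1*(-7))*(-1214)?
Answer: 925/2 ≈ 462.50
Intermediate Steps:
Q(U, c) = -1/(2*(-19 + c))
159 + Q(-13, 14 - 1*(-7))*(-1214) = 159 - 1/(-38 + 2*(14 - 1*(-7)))*(-1214) = 159 - 1/(-38 + 2*(14 + 7))*(-1214) = 159 - 1/(-38 + 2*21)*(-1214) = 159 - 1/(-38 + 42)*(-1214) = 159 - 1/4*(-1214) = 159 - 1*¼*(-1214) = 159 - ¼*(-1214) = 159 + 607/2 = 925/2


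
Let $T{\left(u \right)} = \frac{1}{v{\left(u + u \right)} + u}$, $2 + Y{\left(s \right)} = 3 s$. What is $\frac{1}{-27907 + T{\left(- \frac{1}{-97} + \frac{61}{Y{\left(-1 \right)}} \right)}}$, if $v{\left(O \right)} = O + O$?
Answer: $- \frac{5912}{164986281} \approx -3.5833 \cdot 10^{-5}$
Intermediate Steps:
$v{\left(O \right)} = 2 O$
$Y{\left(s \right)} = -2 + 3 s$
$T{\left(u \right)} = \frac{1}{5 u}$ ($T{\left(u \right)} = \frac{1}{2 \left(u + u\right) + u} = \frac{1}{2 \cdot 2 u + u} = \frac{1}{4 u + u} = \frac{1}{5 u}$)
$\frac{1}{-27907 + T{\left(- \frac{1}{-97} + \frac{61}{Y{\left(-1 \right)}} \right)}} = \frac{1}{-27907 + \frac{1}{5 \left(- \frac{1}{-97} + \frac{61}{-2 + 3 \left(-1\right)}\right)}} = \frac{1}{-27907 + \frac{1}{5 \left(\left(-1\right) \left(- \frac{1}{97}\right) + \frac{61}{-2 - 3}\right)}} = \frac{1}{-27907 + \frac{1}{5 \left(\frac{1}{97} + \frac{61}{-5}\right)}} = \frac{1}{-27907 + \frac{1}{5 \left(\frac{1}{97} + 61 \left(- \frac{1}{5}\right)\right)}} = \frac{1}{-27907 + \frac{1}{5 \left(\frac{1}{97} - \frac{61}{5}\right)}} = \frac{1}{-27907 + \frac{1}{5 \left(- \frac{5912}{485}\right)}} = \frac{1}{-27907 + \frac{1}{5} \left(- \frac{485}{5912}\right)} = \frac{1}{-27907 - \frac{97}{5912}} = \frac{1}{- \frac{164986281}{5912}} = - \frac{5912}{164986281}$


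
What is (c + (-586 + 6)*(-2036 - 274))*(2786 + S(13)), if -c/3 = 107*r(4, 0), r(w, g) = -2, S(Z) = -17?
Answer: 3711683898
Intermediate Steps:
c = 642 (c = -321*(-2) = -3*(-214) = 642)
(c + (-586 + 6)*(-2036 - 274))*(2786 + S(13)) = (642 + (-586 + 6)*(-2036 - 274))*(2786 - 17) = (642 - 580*(-2310))*2769 = (642 + 1339800)*2769 = 1340442*2769 = 3711683898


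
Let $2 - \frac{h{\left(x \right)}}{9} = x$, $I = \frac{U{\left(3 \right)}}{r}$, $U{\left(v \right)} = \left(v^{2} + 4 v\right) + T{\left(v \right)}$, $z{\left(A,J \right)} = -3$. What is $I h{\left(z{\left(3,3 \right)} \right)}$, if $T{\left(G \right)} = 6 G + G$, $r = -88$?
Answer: $- \frac{945}{44} \approx -21.477$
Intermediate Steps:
$T{\left(G \right)} = 7 G$
$U{\left(v \right)} = v^{2} + 11 v$ ($U{\left(v \right)} = \left(v^{2} + 4 v\right) + 7 v = v^{2} + 11 v$)
$I = - \frac{21}{44}$ ($I = \frac{3 \left(11 + 3\right)}{-88} = 3 \cdot 14 \left(- \frac{1}{88}\right) = 42 \left(- \frac{1}{88}\right) = - \frac{21}{44} \approx -0.47727$)
$h{\left(x \right)} = 18 - 9 x$
$I h{\left(z{\left(3,3 \right)} \right)} = - \frac{21 \left(18 - -27\right)}{44} = - \frac{21 \left(18 + 27\right)}{44} = \left(- \frac{21}{44}\right) 45 = - \frac{945}{44}$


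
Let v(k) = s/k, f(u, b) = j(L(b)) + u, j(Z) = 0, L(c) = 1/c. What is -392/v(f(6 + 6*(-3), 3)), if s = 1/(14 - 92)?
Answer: -366912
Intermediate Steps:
s = -1/78 (s = 1/(-78) = -1/78 ≈ -0.012821)
f(u, b) = u (f(u, b) = 0 + u = u)
v(k) = -1/(78*k)
-392/v(f(6 + 6*(-3), 3)) = -392/((-1/(78*(6 + 6*(-3))))) = -392/((-1/(78*(6 - 18)))) = -392/((-1/78/(-12))) = -392/((-1/78*(-1/12))) = -392/1/936 = -392*936 = -366912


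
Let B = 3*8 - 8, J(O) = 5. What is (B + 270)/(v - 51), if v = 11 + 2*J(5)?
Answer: -143/15 ≈ -9.5333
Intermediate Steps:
B = 16 (B = 24 - 8 = 16)
v = 21 (v = 11 + 2*5 = 11 + 10 = 21)
(B + 270)/(v - 51) = (16 + 270)/(21 - 51) = 286/(-30) = 286*(-1/30) = -143/15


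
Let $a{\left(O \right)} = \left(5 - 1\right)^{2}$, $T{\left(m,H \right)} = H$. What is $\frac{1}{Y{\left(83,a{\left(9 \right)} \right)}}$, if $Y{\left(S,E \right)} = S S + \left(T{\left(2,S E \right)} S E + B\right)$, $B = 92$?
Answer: $\frac{1}{1770565} \approx 5.6479 \cdot 10^{-7}$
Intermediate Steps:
$a{\left(O \right)} = 16$ ($a{\left(O \right)} = 4^{2} = 16$)
$Y{\left(S,E \right)} = 92 + S^{2} + E^{2} S^{2}$ ($Y{\left(S,E \right)} = S S + \left(S E S E + 92\right) = S^{2} + \left(E S S E + 92\right) = S^{2} + \left(E S^{2} E + 92\right) = S^{2} + \left(E^{2} S^{2} + 92\right) = S^{2} + \left(92 + E^{2} S^{2}\right) = 92 + S^{2} + E^{2} S^{2}$)
$\frac{1}{Y{\left(83,a{\left(9 \right)} \right)}} = \frac{1}{92 + 83^{2} + 16^{2} \cdot 83^{2}} = \frac{1}{92 + 6889 + 256 \cdot 6889} = \frac{1}{92 + 6889 + 1763584} = \frac{1}{1770565}$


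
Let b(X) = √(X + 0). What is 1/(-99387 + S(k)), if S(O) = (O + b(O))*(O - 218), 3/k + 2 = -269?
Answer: -178679588787328/17757998010235970623 + 4338967721*I*√813/53273994030707911869 ≈ -1.0062e-5 + 2.3223e-9*I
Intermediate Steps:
b(X) = √X
k = -3/271 (k = 3/(-2 - 269) = 3/(-271) = 3*(-1/271) = -3/271 ≈ -0.011070)
S(O) = (-218 + O)*(O + √O) (S(O) = (O + √O)*(O - 218) = (O + √O)*(-218 + O) = (-218 + O)*(O + √O))
1/(-99387 + S(k)) = 1/(-99387 + ((-3/271)² + (-3/271)^(3/2) - 218*(-3/271) - 218*I*√813/271)) = 1/(-99387 + (9/73441 - 3*I*√813/73441 + 654/271 - 218*I*√813/271)) = 1/(-99387 + (177243/73441 - 59081*I*√813/73441)) = 1/(-7298903424/73441 - 59081*I*√813/73441)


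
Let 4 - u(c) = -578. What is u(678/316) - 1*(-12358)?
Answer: 12940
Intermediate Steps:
u(c) = 582 (u(c) = 4 - 1*(-578) = 4 + 578 = 582)
u(678/316) - 1*(-12358) = 582 - 1*(-12358) = 582 + 12358 = 12940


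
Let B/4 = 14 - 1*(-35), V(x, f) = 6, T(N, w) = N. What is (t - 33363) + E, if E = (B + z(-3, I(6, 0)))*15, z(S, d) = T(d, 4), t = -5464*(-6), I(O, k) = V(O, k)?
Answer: 2451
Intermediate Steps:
I(O, k) = 6
t = 32784
z(S, d) = d
B = 196 (B = 4*(14 - 1*(-35)) = 4*(14 + 35) = 4*49 = 196)
E = 3030 (E = (196 + 6)*15 = 202*15 = 3030)
(t - 33363) + E = (32784 - 33363) + 3030 = -579 + 3030 = 2451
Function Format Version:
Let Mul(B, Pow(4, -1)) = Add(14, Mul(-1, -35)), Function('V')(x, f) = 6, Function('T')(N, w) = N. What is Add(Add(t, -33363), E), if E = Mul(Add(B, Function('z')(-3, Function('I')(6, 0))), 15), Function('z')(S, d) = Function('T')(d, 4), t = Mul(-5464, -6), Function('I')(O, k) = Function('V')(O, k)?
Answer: 2451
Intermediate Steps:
Function('I')(O, k) = 6
t = 32784
Function('z')(S, d) = d
B = 196 (B = Mul(4, Add(14, Mul(-1, -35))) = Mul(4, Add(14, 35)) = Mul(4, 49) = 196)
E = 3030 (E = Mul(Add(196, 6), 15) = Mul(202, 15) = 3030)
Add(Add(t, -33363), E) = Add(Add(32784, -33363), 3030) = Add(-579, 3030) = 2451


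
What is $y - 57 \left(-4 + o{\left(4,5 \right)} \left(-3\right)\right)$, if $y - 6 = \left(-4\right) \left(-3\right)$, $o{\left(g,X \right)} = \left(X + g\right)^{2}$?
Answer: $14097$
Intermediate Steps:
$y = 18$ ($y = 6 - -12 = 6 + 12 = 18$)
$y - 57 \left(-4 + o{\left(4,5 \right)} \left(-3\right)\right) = 18 - 57 \left(-4 + \left(5 + 4\right)^{2} \left(-3\right)\right) = 18 - 57 \left(-4 + 9^{2} \left(-3\right)\right) = 18 - 57 \left(-4 + 81 \left(-3\right)\right) = 18 - 57 \left(-4 - 243\right) = 18 - -14079 = 18 + 14079 = 14097$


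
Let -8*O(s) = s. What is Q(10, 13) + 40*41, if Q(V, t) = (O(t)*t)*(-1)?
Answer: 13289/8 ≈ 1661.1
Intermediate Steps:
O(s) = -s/8
Q(V, t) = t²/8 (Q(V, t) = ((-t/8)*t)*(-1) = -t²/8*(-1) = t²/8)
Q(10, 13) + 40*41 = (⅛)*13² + 40*41 = (⅛)*169 + 1640 = 169/8 + 1640 = 13289/8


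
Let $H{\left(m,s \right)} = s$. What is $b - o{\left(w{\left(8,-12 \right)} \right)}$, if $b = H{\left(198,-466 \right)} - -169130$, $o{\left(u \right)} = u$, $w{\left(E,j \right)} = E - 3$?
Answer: $168659$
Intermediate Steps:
$w{\left(E,j \right)} = -3 + E$ ($w{\left(E,j \right)} = E - 3 = -3 + E$)
$b = 168664$ ($b = -466 - -169130 = -466 + 169130 = 168664$)
$b - o{\left(w{\left(8,-12 \right)} \right)} = 168664 - \left(-3 + 8\right) = 168664 - 5 = 168659$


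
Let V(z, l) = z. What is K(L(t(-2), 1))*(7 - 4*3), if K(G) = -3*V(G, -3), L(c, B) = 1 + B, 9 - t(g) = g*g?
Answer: 30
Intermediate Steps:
t(g) = 9 - g² (t(g) = 9 - g*g = 9 - g²)
K(G) = -3*G
K(L(t(-2), 1))*(7 - 4*3) = (-3*(1 + 1))*(7 - 4*3) = (-3*2)*(7 - 12) = -6*(-5) = 30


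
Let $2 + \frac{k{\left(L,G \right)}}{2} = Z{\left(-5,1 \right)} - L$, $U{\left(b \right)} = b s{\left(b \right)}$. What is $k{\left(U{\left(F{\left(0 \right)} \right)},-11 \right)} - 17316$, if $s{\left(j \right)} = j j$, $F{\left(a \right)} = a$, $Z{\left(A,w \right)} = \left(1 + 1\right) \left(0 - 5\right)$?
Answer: $-17340$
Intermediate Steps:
$Z{\left(A,w \right)} = -10$ ($Z{\left(A,w \right)} = 2 \left(-5\right) = -10$)
$s{\left(j \right)} = j^{2}$
$U{\left(b \right)} = b^{3}$ ($U{\left(b \right)} = b b^{2} = b^{3}$)
$k{\left(L,G \right)} = -24 - 2 L$ ($k{\left(L,G \right)} = -4 + 2 \left(-10 - L\right) = -4 - \left(20 + 2 L\right) = -24 - 2 L$)
$k{\left(U{\left(F{\left(0 \right)} \right)},-11 \right)} - 17316 = \left(-24 - 2 \cdot 0^{3}\right) - 17316 = \left(-24 - 0\right) - 17316 = \left(-24 + 0\right) - 17316 = -24 - 17316 = -17340$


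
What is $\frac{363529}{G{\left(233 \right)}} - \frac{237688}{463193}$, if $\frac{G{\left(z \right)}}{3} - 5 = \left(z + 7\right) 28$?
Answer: $\frac{163588732697}{9344918775} \approx 17.506$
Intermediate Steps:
$G{\left(z \right)} = 603 + 84 z$ ($G{\left(z \right)} = 15 + 3 \left(z + 7\right) 28 = 15 + 3 \left(7 + z\right) 28 = 15 + 3 \left(196 + 28 z\right) = 15 + \left(588 + 84 z\right) = 603 + 84 z$)
$\frac{363529}{G{\left(233 \right)}} - \frac{237688}{463193} = \frac{363529}{603 + 84 \cdot 233} - \frac{237688}{463193} = \frac{363529}{603 + 19572} - \frac{237688}{463193} = \frac{363529}{20175} - \frac{237688}{463193} = \frac{163588732697}{9344918775}$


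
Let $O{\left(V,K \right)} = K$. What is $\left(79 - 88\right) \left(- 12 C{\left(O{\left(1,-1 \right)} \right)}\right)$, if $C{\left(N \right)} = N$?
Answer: $-108$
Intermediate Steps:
$\left(79 - 88\right) \left(- 12 C{\left(O{\left(1,-1 \right)} \right)}\right) = \left(79 - 88\right) \left(\left(-12\right) \left(-1\right)\right) = \left(-9\right) 12 = -108$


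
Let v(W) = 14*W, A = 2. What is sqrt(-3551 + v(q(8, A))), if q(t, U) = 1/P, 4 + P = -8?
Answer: I*sqrt(127878)/6 ≈ 59.6*I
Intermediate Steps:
P = -12 (P = -4 - 8 = -12)
q(t, U) = -1/12 (q(t, U) = 1/(-12) = -1/12)
sqrt(-3551 + v(q(8, A))) = sqrt(-3551 + 14*(-1/12)) = sqrt(-3551 - 7/6) = sqrt(-21313/6) = I*sqrt(127878)/6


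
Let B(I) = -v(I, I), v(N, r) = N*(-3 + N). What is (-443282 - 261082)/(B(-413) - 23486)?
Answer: 117394/32549 ≈ 3.6067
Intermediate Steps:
B(I) = -I*(-3 + I)
(-443282 - 261082)/(B(-413) - 23486) = (-443282 - 261082)/(-413*(3 - 1*(-413)) - 23486) = -704364/(-413*(3 + 413) - 23486) = -704364/(-413*416 - 23486) = -704364/(-171808 - 23486) = -704364/(-195294) = -704364*(-1/195294) = 117394/32549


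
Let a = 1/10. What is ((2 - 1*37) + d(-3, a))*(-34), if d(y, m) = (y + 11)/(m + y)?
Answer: 37230/29 ≈ 1283.8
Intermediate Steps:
a = ⅒ ≈ 0.10000
d(y, m) = (11 + y)/(m + y)
((2 - 1*37) + d(-3, a))*(-34) = ((2 - 1*37) + (11 - 3)/(⅒ - 3))*(-34) = ((2 - 37) + 8/(-29/10))*(-34) = (-35 - 10/29*8)*(-34) = (-35 - 80/29)*(-34) = -1095/29*(-34) = 37230/29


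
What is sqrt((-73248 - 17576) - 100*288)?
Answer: 2*I*sqrt(29906) ≈ 345.87*I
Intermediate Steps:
sqrt((-73248 - 17576) - 100*288) = sqrt(-90824 - 28800) = sqrt(-119624) = 2*I*sqrt(29906)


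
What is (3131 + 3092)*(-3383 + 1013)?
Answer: -14748510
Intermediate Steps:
(3131 + 3092)*(-3383 + 1013) = 6223*(-2370) = -14748510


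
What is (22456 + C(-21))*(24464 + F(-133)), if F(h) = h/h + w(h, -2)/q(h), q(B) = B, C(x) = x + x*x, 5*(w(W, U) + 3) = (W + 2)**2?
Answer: 2795357588/5 ≈ 5.5907e+8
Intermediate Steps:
w(W, U) = -3 + (2 + W)**2/5 (w(W, U) = -3 + (W + 2)**2/5 = -3 + (2 + W)**2/5)
C(x) = x + x**2
F(h) = 1 + (-3 + (2 + h)**2/5)/h (F(h) = h/h + (-3 + (2 + h)**2/5)/h = 1 + (-3 + (2 + h)**2/5)/h)
(22456 + C(-21))*(24464 + F(-133)) = (22456 - 21*(1 - 21))*(24464 + (1/5)*(-11 + (-133)**2 + 9*(-133))/(-133)) = (22456 - 21*(-20))*(24464 + (1/5)*(-1/133)*(-11 + 17689 - 1197)) = (22456 + 420)*(24464 + (1/5)*(-1/133)*16481) = 22876*(24464 - 16481/665) = 22876*(16252079/665) = 2795357588/5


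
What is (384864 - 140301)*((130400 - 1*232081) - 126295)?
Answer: -55754494488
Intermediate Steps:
(384864 - 140301)*((130400 - 1*232081) - 126295) = 244563*((130400 - 232081) - 126295) = 244563*(-101681 - 126295) = 244563*(-227976) = -55754494488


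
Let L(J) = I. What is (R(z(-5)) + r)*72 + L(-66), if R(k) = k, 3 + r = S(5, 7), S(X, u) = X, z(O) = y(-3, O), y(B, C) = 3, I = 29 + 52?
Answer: 441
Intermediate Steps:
I = 81
z(O) = 3
r = 2 (r = -3 + 5 = 2)
L(J) = 81
(R(z(-5)) + r)*72 + L(-66) = (3 + 2)*72 + 81 = 5*72 + 81 = 360 + 81 = 441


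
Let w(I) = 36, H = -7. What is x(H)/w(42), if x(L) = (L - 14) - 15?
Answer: -1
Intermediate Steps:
x(L) = -29 + L (x(L) = (-14 + L) - 15 = -29 + L)
x(H)/w(42) = (-29 - 7)/36 = -36*1/36 = -1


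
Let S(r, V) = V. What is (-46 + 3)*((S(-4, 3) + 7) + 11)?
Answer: -903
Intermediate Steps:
(-46 + 3)*((S(-4, 3) + 7) + 11) = (-46 + 3)*((3 + 7) + 11) = -43*(10 + 11) = -43*21 = -903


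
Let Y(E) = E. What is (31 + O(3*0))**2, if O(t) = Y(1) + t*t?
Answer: 1024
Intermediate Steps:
O(t) = 1 + t**2 (O(t) = 1 + t*t = 1 + t**2)
(31 + O(3*0))**2 = (31 + (1 + (3*0)**2))**2 = (31 + (1 + 0**2))**2 = (31 + (1 + 0))**2 = (31 + 1)**2 = 32**2 = 1024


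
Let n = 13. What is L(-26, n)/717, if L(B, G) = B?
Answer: -26/717 ≈ -0.036262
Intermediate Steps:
L(-26, n)/717 = -26/717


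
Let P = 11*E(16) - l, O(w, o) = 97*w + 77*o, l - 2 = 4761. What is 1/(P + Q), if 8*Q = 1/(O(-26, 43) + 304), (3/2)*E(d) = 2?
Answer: -26232/124558277 ≈ -0.00021060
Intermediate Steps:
E(d) = 4/3 (E(d) = (⅔)*2 = 4/3)
l = 4763 (l = 2 + 4761 = 4763)
O(w, o) = 77*o + 97*w
Q = 1/8744 (Q = 1/(8*((77*43 + 97*(-26)) + 304)) = 1/(8*((3311 - 2522) + 304)) = 1/(8*(789 + 304)) = (⅛)/1093 = (⅛)*(1/1093) = 1/8744 ≈ 0.00011436)
P = -14245/3 (P = 11*(4/3) - 1*4763 = 44/3 - 4763 = -14245/3 ≈ -4748.3)
1/(P + Q) = 1/(-14245/3 + 1/8744) = 1/(-124558277/26232) = -26232/124558277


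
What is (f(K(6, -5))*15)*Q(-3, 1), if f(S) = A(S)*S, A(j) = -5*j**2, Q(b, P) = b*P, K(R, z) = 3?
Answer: 6075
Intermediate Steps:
Q(b, P) = P*b
f(S) = -5*S**3 (f(S) = (-5*S**2)*S = -5*S**3)
(f(K(6, -5))*15)*Q(-3, 1) = (-5*3**3*15)*(1*(-3)) = (-5*27*15)*(-3) = -135*15*(-3) = -2025*(-3) = 6075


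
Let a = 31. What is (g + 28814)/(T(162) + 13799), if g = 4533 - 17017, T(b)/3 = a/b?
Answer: 38340/32399 ≈ 1.1834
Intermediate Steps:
T(b) = 93/b (T(b) = 3*(31/b) = 93/b)
g = -12484
(g + 28814)/(T(162) + 13799) = (-12484 + 28814)/(93/162 + 13799) = 16330/(93*(1/162) + 13799) = 16330/(31/54 + 13799) = 16330/(745177/54) = 16330*(54/745177) = 38340/32399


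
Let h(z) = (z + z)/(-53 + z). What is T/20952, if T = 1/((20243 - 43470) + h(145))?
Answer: -23/11191479372 ≈ -2.0551e-9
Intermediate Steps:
h(z) = 2*z/(-53 + z) (h(z) = (2*z)/(-53 + z) = 2*z/(-53 + z))
T = -46/1068297 (T = 1/((20243 - 43470) + 2*145/(-53 + 145)) = 1/(-23227 + 2*145/92) = 1/(-23227 + 2*145*(1/92)) = 1/(-23227 + 145/46) = 1/(-1068297/46) = -46/1068297 ≈ -4.3059e-5)
T/20952 = -46/1068297/20952 = -46/1068297*1/20952 = -23/11191479372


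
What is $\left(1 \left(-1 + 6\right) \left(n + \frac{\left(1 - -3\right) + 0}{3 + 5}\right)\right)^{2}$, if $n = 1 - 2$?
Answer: $\frac{25}{4} \approx 6.25$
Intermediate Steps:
$n = -1$
$\left(1 \left(-1 + 6\right) \left(n + \frac{\left(1 - -3\right) + 0}{3 + 5}\right)\right)^{2} = \left(1 \left(-1 + 6\right) \left(-1 + \frac{\left(1 - -3\right) + 0}{3 + 5}\right)\right)^{2} = \left(1 \cdot 5 \left(-1 + \frac{\left(1 + 3\right) + 0}{8}\right)\right)^{2} = \left(5 \left(-1 + \left(4 + 0\right) \frac{1}{8}\right)\right)^{2} = \left(5 \left(-1 + 4 \cdot \frac{1}{8}\right)\right)^{2} = \left(5 \left(-1 + \frac{1}{2}\right)\right)^{2} = \left(5 \left(- \frac{1}{2}\right)\right)^{2} = \left(- \frac{5}{2}\right)^{2} = \frac{25}{4}$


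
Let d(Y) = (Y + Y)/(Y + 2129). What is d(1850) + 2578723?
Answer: 10260742517/3979 ≈ 2.5787e+6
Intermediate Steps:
d(Y) = 2*Y/(2129 + Y) (d(Y) = (2*Y)/(2129 + Y) = 2*Y/(2129 + Y))
d(1850) + 2578723 = 2*1850/(2129 + 1850) + 2578723 = 2*1850/3979 + 2578723 = 2*1850*(1/3979) + 2578723 = 3700/3979 + 2578723 = 10260742517/3979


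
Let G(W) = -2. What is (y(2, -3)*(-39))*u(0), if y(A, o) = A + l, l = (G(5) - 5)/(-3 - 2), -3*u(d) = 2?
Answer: 442/5 ≈ 88.400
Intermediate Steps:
u(d) = -⅔ (u(d) = -⅓*2 = -⅔)
l = 7/5 (l = (-2 - 5)/(-3 - 2) = -7/(-5) = -7*(-⅕) = 7/5 ≈ 1.4000)
y(A, o) = 7/5 + A (y(A, o) = A + 7/5 = 7/5 + A)
(y(2, -3)*(-39))*u(0) = ((7/5 + 2)*(-39))*(-⅔) = ((17/5)*(-39))*(-⅔) = -663/5*(-⅔) = 442/5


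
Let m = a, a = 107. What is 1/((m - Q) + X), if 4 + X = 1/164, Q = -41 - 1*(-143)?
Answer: 164/165 ≈ 0.99394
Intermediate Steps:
m = 107
Q = 102 (Q = -41 + 143 = 102)
X = -655/164 (X = -4 + 1/164 = -655/164 ≈ -3.9939)
1/((m - Q) + X) = 1/((107 - 1*102) - 655/164) = 1/((107 - 102) - 655/164) = 1/(5 - 655/164) = 1/(165/164) = 164/165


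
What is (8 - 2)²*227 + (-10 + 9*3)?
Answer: 8189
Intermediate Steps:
(8 - 2)²*227 + (-10 + 9*3) = 6²*227 + (-10 + 27) = 36*227 + 17 = 8172 + 17 = 8189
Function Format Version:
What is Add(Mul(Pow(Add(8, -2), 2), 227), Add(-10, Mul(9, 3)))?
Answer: 8189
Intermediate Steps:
Add(Mul(Pow(Add(8, -2), 2), 227), Add(-10, Mul(9, 3))) = Add(Mul(Pow(6, 2), 227), Add(-10, 27)) = Add(Mul(36, 227), 17) = Add(8172, 17) = 8189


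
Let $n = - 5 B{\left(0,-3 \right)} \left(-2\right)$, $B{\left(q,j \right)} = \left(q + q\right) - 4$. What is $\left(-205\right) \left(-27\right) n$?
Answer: $-221400$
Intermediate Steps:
$B{\left(q,j \right)} = -4 + 2 q$ ($B{\left(q,j \right)} = 2 q - 4 = -4 + 2 q$)
$n = -40$ ($n = - 5 \left(-4 + 2 \cdot 0\right) \left(-2\right) = - 5 \left(-4 + 0\right) \left(-2\right) = \left(-5\right) \left(-4\right) \left(-2\right) = 20 \left(-2\right) = -40$)
$\left(-205\right) \left(-27\right) n = \left(-205\right) \left(-27\right) \left(-40\right) = 5535 \left(-40\right) = -221400$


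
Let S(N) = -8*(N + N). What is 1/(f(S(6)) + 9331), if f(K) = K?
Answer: 1/9235 ≈ 0.00010828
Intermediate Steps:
S(N) = -16*N
1/(f(S(6)) + 9331) = 1/(-16*6 + 9331) = 1/(-96 + 9331) = 1/9235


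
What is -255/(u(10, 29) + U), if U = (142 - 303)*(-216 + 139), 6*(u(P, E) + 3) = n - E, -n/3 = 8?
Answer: -1530/74311 ≈ -0.020589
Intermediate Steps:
n = -24 (n = -3*8 = -24)
u(P, E) = -7 - E/6 (u(P, E) = -3 + (-24 - E)/6 = -3 + (-4 - E/6) = -7 - E/6)
U = 12397 (U = -161*(-77) = 12397)
-255/(u(10, 29) + U) = -255/((-7 - ⅙*29) + 12397) = -255/((-7 - 29/6) + 12397) = -255/(-71/6 + 12397) = -255/74311/6 = -255*6/74311 = -1530/74311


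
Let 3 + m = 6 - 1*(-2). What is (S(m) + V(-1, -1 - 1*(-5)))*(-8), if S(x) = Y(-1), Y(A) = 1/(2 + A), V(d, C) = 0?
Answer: -8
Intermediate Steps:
m = 5 (m = -3 + (6 - 1*(-2)) = -3 + (6 + 2) = -3 + 8 = 5)
S(x) = 1 (S(x) = 1/(2 - 1) = 1/1 = 1)
(S(m) + V(-1, -1 - 1*(-5)))*(-8) = (1 + 0)*(-8) = 1*(-8) = -8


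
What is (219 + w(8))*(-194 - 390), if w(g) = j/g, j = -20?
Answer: -126436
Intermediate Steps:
w(g) = -20/g
(219 + w(8))*(-194 - 390) = (219 - 20/8)*(-194 - 390) = (219 - 20*1/8)*(-584) = (219 - 5/2)*(-584) = (433/2)*(-584) = -126436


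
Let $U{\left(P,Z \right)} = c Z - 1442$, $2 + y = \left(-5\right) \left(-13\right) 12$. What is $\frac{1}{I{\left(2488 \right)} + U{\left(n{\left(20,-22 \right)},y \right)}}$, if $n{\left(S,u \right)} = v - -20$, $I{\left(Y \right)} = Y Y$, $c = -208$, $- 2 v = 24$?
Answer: $\frac{1}{6026878} \approx 1.6592 \cdot 10^{-7}$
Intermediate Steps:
$v = -12$ ($v = \left(- \frac{1}{2}\right) 24 = -12$)
$I{\left(Y \right)} = Y^{2}$
$n{\left(S,u \right)} = 8$ ($n{\left(S,u \right)} = -12 - -20 = -12 + 20 = 8$)
$y = 778$ ($y = -2 + \left(-5\right) \left(-13\right) 12 = -2 + 65 \cdot 12 = -2 + 780 = 778$)
$U{\left(P,Z \right)} = -1442 - 208 Z$ ($U{\left(P,Z \right)} = - 208 Z - 1442 = -1442 - 208 Z$)
$\frac{1}{I{\left(2488 \right)} + U{\left(n{\left(20,-22 \right)},y \right)}} = \frac{1}{2488^{2} - 163266} = \frac{1}{6190144 - 163266} = \frac{1}{6026878}$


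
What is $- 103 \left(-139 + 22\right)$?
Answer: $12051$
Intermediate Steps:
$- 103 \left(-139 + 22\right) = \left(-103\right) \left(-117\right) = 12051$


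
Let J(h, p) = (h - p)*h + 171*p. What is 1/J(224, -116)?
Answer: 1/56324 ≈ 1.7754e-5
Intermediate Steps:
J(h, p) = 171*p + h*(h - p) (J(h, p) = h*(h - p) + 171*p = 171*p + h*(h - p))
1/J(224, -116) = 1/(224² + 171*(-116) - 1*224*(-116)) = 1/(50176 - 19836 + 25984) = 1/56324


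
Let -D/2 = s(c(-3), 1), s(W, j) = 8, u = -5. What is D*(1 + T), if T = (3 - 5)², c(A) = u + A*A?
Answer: -80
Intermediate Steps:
c(A) = -5 + A² (c(A) = -5 + A*A = -5 + A²)
D = -16 (D = -2*8 = -16)
T = 4 (T = (-2)² = 4)
D*(1 + T) = -16*(1 + 4) = -16*5 = -80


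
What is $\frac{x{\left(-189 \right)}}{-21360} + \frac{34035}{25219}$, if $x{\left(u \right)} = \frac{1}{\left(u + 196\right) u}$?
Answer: $\frac{961804620019}{712670782320} \approx 1.3496$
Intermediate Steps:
$x{\left(u \right)} = \frac{1}{u \left(196 + u\right)}$ ($x{\left(u \right)} = \frac{1}{\left(196 + u\right) u} = \frac{1}{u \left(196 + u\right)}$)
$\frac{x{\left(-189 \right)}}{-21360} + \frac{34035}{25219} = \frac{\frac{1}{-189} \frac{1}{196 - 189}}{-21360} + \frac{34035}{25219} = - \frac{1}{189 \cdot 7} \left(- \frac{1}{21360}\right) + 34035 \cdot \frac{1}{25219} = \left(- \frac{1}{189}\right) \frac{1}{7} \left(- \frac{1}{21360}\right) + \frac{34035}{25219} = \left(- \frac{1}{1323}\right) \left(- \frac{1}{21360}\right) + \frac{34035}{25219} = \frac{1}{28259280} + \frac{34035}{25219} = \frac{961804620019}{712670782320}$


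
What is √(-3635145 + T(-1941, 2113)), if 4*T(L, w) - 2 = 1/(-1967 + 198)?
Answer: 9*I*√561761947067/3538 ≈ 1906.6*I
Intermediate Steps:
T(L, w) = 3537/7076 (T(L, w) = ½ + 1/(4*(-1967 + 198)) = ½ + (¼)/(-1769) = ½ + (¼)*(-1/1769) = ½ - 1/7076 = 3537/7076)
√(-3635145 + T(-1941, 2113)) = √(-3635145 + 3537/7076) = √(-25722282483/7076) = 9*I*√561761947067/3538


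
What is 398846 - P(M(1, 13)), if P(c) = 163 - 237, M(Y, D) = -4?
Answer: 398920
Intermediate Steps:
P(c) = -74
398846 - P(M(1, 13)) = 398846 - 1*(-74) = 398846 + 74 = 398920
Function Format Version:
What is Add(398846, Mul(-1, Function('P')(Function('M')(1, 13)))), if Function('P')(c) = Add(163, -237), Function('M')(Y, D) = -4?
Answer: 398920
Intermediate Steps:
Function('P')(c) = -74
Add(398846, Mul(-1, Function('P')(Function('M')(1, 13)))) = Add(398846, Mul(-1, -74)) = Add(398846, 74) = 398920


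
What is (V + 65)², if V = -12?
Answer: 2809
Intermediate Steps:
(V + 65)² = (-12 + 65)² = 53² = 2809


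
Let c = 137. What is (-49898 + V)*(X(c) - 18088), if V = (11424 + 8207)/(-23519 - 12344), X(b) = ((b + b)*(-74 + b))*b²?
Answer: -579752351604585950/35863 ≈ -1.6166e+13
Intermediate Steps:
X(b) = 2*b³*(-74 + b) (X(b) = ((2*b)*(-74 + b))*b² = (2*b*(-74 + b))*b² = 2*b³*(-74 + b))
V = -19631/35863 (V = 19631/(-35863) = 19631*(-1/35863) = -19631/35863 ≈ -0.54739)
(-49898 + V)*(X(c) - 18088) = (-49898 - 19631/35863)*(2*137³*(-74 + 137) - 18088) = -1789511605*(2*2571353*63 - 18088)/35863 = -1789511605*(323990478 - 18088)/35863 = -1789511605/35863*323972390 = -579752351604585950/35863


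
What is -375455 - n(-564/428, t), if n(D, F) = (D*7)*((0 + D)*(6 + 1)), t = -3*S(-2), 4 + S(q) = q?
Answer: -4299558464/11449 ≈ -3.7554e+5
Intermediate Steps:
S(q) = -4 + q
t = 18 (t = -3*(-4 - 2) = -3*(-6) = 18)
n(D, F) = 49*D² (n(D, F) = (7*D)*(D*7) = (7*D)*(7*D) = 49*D²)
-375455 - n(-564/428, t) = -375455 - 49*(-564/428)² = -375455 - 49*(-564*1/428)² = -375455 - 49*(-141/107)² = -375455 - 49*19881/11449 = -375455 - 1*974169/11449 = -375455 - 974169/11449 = -4299558464/11449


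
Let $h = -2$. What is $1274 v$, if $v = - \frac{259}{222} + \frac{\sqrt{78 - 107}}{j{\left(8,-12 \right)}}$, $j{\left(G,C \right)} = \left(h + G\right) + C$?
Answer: $- \frac{4459}{3} - \frac{637 i \sqrt{29}}{3} \approx -1486.3 - 1143.4 i$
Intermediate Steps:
$j{\left(G,C \right)} = -2 + C + G$ ($j{\left(G,C \right)} = \left(-2 + G\right) + C = -2 + C + G$)
$v = - \frac{7}{6} - \frac{i \sqrt{29}}{6}$ ($v = - \frac{259}{222} + \frac{\sqrt{78 - 107}}{-2 - 12 + 8} = \left(-259\right) \frac{1}{222} + \frac{\sqrt{-29}}{-6} = - \frac{7}{6} + i \sqrt{29} \left(- \frac{1}{6}\right) = - \frac{7}{6} - \frac{i \sqrt{29}}{6} \approx -1.1667 - 0.89753 i$)
$1274 v = 1274 \left(- \frac{7}{6} - \frac{i \sqrt{29}}{6}\right) = - \frac{4459}{3} - \frac{637 i \sqrt{29}}{3}$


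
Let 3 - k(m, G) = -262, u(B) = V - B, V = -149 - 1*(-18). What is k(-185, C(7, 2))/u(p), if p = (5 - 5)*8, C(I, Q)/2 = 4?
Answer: -265/131 ≈ -2.0229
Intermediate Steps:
C(I, Q) = 8 (C(I, Q) = 2*4 = 8)
V = -131 (V = -149 + 18 = -131)
p = 0 (p = 0*8 = 0)
u(B) = -131 - B
k(m, G) = 265 (k(m, G) = 3 - 1*(-262) = 3 + 262 = 265)
k(-185, C(7, 2))/u(p) = 265/(-131 - 1*0) = 265/(-131 + 0) = 265/(-131) = 265*(-1/131) = -265/131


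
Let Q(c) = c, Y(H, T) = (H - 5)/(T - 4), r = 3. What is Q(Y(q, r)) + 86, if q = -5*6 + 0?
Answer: 121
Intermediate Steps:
q = -30 (q = -30 + 0 = -30)
Y(H, T) = (-5 + H)/(-4 + T)
Q(Y(q, r)) + 86 = (-5 - 30)/(-4 + 3) + 86 = -35/(-1) + 86 = -1*(-35) + 86 = 35 + 86 = 121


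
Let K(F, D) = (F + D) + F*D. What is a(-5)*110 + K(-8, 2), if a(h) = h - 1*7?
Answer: -1342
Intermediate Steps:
a(h) = -7 + h (a(h) = h - 7 = -7 + h)
K(F, D) = D + F + D*F (K(F, D) = (D + F) + D*F = D + F + D*F)
a(-5)*110 + K(-8, 2) = (-7 - 5)*110 + (2 - 8 + 2*(-8)) = -12*110 + (2 - 8 - 16) = -1320 - 22 = -1342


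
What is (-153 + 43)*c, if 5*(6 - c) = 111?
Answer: 1782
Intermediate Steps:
c = -81/5 (c = 6 - ⅕*111 = 6 - 111/5 = -81/5 ≈ -16.200)
(-153 + 43)*c = (-153 + 43)*(-81/5) = -110*(-81/5) = 1782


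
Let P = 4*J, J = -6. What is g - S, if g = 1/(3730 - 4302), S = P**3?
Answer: 7907327/572 ≈ 13824.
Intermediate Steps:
P = -24 (P = 4*(-6) = -24)
S = -13824 (S = (-24)**3 = -13824)
g = -1/572 (g = 1/(-572) = -1/572 ≈ -0.0017483)
g - S = -1/572 - 1*(-13824) = -1/572 + 13824 = 7907327/572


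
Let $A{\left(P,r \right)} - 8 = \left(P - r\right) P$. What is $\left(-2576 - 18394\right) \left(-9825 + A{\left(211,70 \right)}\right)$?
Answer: $-418015980$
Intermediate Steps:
$A{\left(P,r \right)} = 8 + P \left(P - r\right)$ ($A{\left(P,r \right)} = 8 + \left(P - r\right) P = 8 + P \left(P - r\right)$)
$\left(-2576 - 18394\right) \left(-9825 + A{\left(211,70 \right)}\right) = \left(-2576 - 18394\right) \left(-9825 + \left(8 + 211^{2} - 211 \cdot 70\right)\right) = - 20970 \left(-9825 + \left(8 + 44521 - 14770\right)\right) = - 20970 \left(-9825 + 29759\right) = \left(-20970\right) 19934 = -418015980$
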